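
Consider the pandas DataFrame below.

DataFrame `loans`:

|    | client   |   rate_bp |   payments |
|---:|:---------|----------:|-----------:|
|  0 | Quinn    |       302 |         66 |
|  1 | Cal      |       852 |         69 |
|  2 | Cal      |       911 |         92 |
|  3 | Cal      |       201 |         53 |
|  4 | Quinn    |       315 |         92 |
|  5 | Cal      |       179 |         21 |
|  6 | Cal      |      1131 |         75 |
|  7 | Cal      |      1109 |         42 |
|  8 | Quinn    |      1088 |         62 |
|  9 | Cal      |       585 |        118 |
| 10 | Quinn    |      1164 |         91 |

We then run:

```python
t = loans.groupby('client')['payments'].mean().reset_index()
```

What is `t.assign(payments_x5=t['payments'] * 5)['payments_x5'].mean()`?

362.232142857

group by client, mean of payments:
client
Cal      67.142857
Quinn    77.750000
Name: payments, dtype: float64
reset_index():
  client   payments
0    Cal  67.142857
1  Quinn  77.750000
add column payments_x5 = t['payments'] * 5:
  client   payments  payments_x5
0    Cal  67.142857   335.714286
1  Quinn  77.750000   388.750000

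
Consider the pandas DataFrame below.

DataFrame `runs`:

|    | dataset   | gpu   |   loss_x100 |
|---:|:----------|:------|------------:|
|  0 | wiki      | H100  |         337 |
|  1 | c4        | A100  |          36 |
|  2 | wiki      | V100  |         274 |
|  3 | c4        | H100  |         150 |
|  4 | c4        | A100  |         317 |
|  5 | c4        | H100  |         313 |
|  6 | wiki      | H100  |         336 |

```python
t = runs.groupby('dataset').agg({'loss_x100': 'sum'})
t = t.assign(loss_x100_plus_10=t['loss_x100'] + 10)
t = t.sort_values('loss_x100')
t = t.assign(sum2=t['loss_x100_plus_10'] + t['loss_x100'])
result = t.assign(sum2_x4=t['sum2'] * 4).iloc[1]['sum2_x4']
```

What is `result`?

7616

group by dataset, sum of loss_x100:
         loss_x100
dataset           
c4             816
wiki           947
add column loss_x100_plus_10 = t['loss_x100'] + 10:
         loss_x100  loss_x100_plus_10
dataset                              
c4             816                826
wiki           947                957
sort by loss_x100:
         loss_x100  loss_x100_plus_10
dataset                              
c4             816                826
wiki           947                957
add column sum2 = t['loss_x100_plus_10'] + t['loss_x100']:
         loss_x100  loss_x100_plus_10  sum2
dataset                                    
c4             816                826  1642
wiki           947                957  1904
add column sum2_x4 = t['sum2'] * 4:
         loss_x100  loss_x100_plus_10  sum2  sum2_x4
dataset                                             
c4             816                826  1642     6568
wiki           947                957  1904     7616
Then the value at position 1, column 'sum2_x4': 7616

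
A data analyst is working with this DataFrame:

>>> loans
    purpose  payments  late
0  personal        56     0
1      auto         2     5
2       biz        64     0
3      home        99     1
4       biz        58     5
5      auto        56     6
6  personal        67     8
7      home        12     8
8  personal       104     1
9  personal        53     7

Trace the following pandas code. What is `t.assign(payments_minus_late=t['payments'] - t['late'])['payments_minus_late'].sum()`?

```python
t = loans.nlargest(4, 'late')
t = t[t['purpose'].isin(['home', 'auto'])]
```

take 4 rows with largest late:
    purpose  payments  late
6  personal        67     8
7      home        12     8
9  personal        53     7
5      auto        56     6
filter rows where purpose in ['home', 'auto']:
  purpose  payments  late
7    home        12     8
5    auto        56     6
add column payments_minus_late = t['payments'] - t['late']:
  purpose  payments  late  payments_minus_late
7    home        12     8                    4
5    auto        56     6                   50
So sum() = 54.

54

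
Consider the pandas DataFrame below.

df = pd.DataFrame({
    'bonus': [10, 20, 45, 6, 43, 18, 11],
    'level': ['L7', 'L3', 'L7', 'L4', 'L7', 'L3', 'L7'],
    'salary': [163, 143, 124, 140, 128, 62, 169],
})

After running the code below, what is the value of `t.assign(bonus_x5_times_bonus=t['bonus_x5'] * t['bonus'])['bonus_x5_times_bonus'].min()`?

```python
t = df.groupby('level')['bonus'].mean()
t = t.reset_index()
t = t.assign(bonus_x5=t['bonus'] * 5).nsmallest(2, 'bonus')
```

180.0

group by level, mean of bonus:
level
L3    19.00
L4     6.00
L7    27.25
Name: bonus, dtype: float64
reset_index():
  level  bonus
0    L3  19.00
1    L4   6.00
2    L7  27.25
add column bonus_x5 = t['bonus'] * 5:
  level  bonus  bonus_x5
0    L3  19.00     95.00
1    L4   6.00     30.00
2    L7  27.25    136.25
take 2 rows with smallest bonus:
  level  bonus  bonus_x5
1    L4    6.0      30.0
0    L3   19.0      95.0
add column bonus_x5_times_bonus = t['bonus_x5'] * t['bonus']:
  level  bonus  bonus_x5  bonus_x5_times_bonus
1    L4    6.0      30.0                 180.0
0    L3   19.0      95.0                1805.0
Then the min of column 'bonus_x5_times_bonus': 180.0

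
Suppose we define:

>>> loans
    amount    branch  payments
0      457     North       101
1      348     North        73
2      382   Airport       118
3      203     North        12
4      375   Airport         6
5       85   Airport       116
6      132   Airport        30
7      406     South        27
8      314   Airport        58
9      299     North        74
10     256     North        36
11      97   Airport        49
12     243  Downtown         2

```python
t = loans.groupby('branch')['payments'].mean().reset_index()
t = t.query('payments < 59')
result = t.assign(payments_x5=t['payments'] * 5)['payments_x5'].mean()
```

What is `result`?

group by branch, mean of payments:
branch
Airport     62.833333
Downtown     2.000000
North       59.200000
South       27.000000
Name: payments, dtype: float64
reset_index():
     branch   payments
0   Airport  62.833333
1  Downtown   2.000000
2     North  59.200000
3     South  27.000000
filter rows where payments < 59:
     branch  payments
1  Downtown       2.0
3     South      27.0
add column payments_x5 = t['payments'] * 5:
     branch  payments  payments_x5
1  Downtown       2.0         10.0
3     South      27.0        135.0

72.5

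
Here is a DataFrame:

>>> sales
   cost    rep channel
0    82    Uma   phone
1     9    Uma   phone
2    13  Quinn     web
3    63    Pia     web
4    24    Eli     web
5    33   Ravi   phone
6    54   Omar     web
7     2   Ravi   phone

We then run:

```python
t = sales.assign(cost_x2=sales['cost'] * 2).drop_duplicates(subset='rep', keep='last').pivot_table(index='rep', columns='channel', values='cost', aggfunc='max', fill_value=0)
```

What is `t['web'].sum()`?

154

add column cost_x2 = sales['cost'] * 2:
   cost    rep channel  cost_x2
0    82    Uma   phone      164
1     9    Uma   phone       18
2    13  Quinn     web       26
3    63    Pia     web      126
4    24    Eli     web       48
5    33   Ravi   phone       66
6    54   Omar     web      108
7     2   Ravi   phone        4
drop duplicate rep (keep=last):
   cost    rep channel  cost_x2
1     9    Uma   phone       18
2    13  Quinn     web       26
3    63    Pia     web      126
4    24    Eli     web       48
6    54   Omar     web      108
7     2   Ravi   phone        4
pivot: rows=rep, cols=channel, max(cost):
channel  phone  web
rep                
Eli          0   24
Omar         0   54
Pia          0   63
Quinn        0   13
Ravi         2    0
Uma          9    0
Then the sum of column 'web': 154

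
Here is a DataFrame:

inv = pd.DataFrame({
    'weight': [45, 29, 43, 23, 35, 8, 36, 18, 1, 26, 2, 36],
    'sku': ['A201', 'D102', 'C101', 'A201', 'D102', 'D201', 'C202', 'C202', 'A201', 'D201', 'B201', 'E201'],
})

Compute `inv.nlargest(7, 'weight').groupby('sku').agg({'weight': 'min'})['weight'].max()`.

45

take 7 rows with largest weight:
    weight   sku
0       45  A201
2       43  C101
6       36  C202
11      36  E201
4       35  D102
1       29  D102
9       26  D201
group by sku, min of weight:
      weight
sku         
A201      45
C101      43
C202      36
D102      29
D201      26
E201      36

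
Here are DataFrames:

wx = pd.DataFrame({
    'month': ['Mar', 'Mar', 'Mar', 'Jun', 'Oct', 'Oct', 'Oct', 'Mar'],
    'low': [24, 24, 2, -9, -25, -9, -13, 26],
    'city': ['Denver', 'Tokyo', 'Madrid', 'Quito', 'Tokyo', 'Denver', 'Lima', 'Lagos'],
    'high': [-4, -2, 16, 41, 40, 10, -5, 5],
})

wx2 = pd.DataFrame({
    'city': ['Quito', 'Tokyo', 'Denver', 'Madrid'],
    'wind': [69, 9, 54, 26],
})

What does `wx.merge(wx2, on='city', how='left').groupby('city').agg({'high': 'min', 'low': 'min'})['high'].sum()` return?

51

merge on 'city' (how='left') → 8 rows:
  month  low    city  high  wind
0   Mar   24  Denver    -4  54.0
1   Mar   24   Tokyo    -2   9.0
2   Mar    2  Madrid    16  26.0
3   Jun   -9   Quito    41  69.0
4   Oct  -25   Tokyo    40   9.0
5   Oct   -9  Denver    10  54.0
6   Oct  -13    Lima    -5   NaN
7   Mar   26   Lagos     5   NaN
group by city: min(high), min(low):
        high  low
city             
Denver    -4   -9
Lagos      5   26
Lima      -5  -13
Madrid    16    2
Quito     41   -9
Tokyo     -2  -25
Taking the sum of column 'high' gives 51.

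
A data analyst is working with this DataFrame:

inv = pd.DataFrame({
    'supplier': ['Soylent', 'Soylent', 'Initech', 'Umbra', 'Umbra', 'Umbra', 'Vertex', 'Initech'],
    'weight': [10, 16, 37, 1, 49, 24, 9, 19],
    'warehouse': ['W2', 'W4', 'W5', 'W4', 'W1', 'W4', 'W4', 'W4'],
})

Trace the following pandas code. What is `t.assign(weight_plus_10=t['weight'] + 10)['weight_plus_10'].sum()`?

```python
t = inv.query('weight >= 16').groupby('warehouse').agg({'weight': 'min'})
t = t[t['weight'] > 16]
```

filter rows where weight >= 16:
  supplier  weight warehouse
1  Soylent      16        W4
2  Initech      37        W5
4    Umbra      49        W1
5    Umbra      24        W4
7  Initech      19        W4
group by warehouse, min of weight:
           weight
warehouse        
W1             49
W4             16
W5             37
filter rows where weight > 16:
           weight
warehouse        
W1             49
W5             37
add column weight_plus_10 = t['weight'] + 10:
           weight  weight_plus_10
warehouse                        
W1             49              59
W5             37              47
sum of column 'weight_plus_10' → 106

106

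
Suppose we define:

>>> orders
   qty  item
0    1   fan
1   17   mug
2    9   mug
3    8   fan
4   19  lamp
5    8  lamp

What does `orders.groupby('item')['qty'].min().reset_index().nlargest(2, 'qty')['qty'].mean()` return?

8.5

group by item, min of qty:
item
fan     1
lamp    8
mug     9
Name: qty, dtype: int64
reset_index():
   item  qty
0   fan    1
1  lamp    8
2   mug    9
take 2 rows with largest qty:
   item  qty
2   mug    9
1  lamp    8
The mean of column 'qty' is 8.5.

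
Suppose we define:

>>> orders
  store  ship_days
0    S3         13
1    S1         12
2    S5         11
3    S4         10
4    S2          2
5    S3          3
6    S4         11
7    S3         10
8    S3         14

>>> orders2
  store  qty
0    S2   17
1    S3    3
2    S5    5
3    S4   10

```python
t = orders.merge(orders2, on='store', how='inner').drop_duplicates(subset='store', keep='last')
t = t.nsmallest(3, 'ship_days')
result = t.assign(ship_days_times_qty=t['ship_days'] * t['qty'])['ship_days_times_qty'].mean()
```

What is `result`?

66.3333333333

merge on 'store' (how='inner') → 8 rows:
  store  ship_days  qty
0    S3         13    3
1    S5         11    5
2    S4         10   10
3    S2          2   17
4    S3          3    3
5    S4         11   10
6    S3         10    3
7    S3         14    3
drop duplicate store (keep=last):
  store  ship_days  qty
1    S5         11    5
3    S2          2   17
5    S4         11   10
7    S3         14    3
take 3 rows with smallest ship_days:
  store  ship_days  qty
3    S2          2   17
1    S5         11    5
5    S4         11   10
add column ship_days_times_qty = t['ship_days'] * t['qty']:
  store  ship_days  qty  ship_days_times_qty
3    S2          2   17                   34
1    S5         11    5                   55
5    S4         11   10                  110
The mean of column 'ship_days_times_qty' is 66.3333333333.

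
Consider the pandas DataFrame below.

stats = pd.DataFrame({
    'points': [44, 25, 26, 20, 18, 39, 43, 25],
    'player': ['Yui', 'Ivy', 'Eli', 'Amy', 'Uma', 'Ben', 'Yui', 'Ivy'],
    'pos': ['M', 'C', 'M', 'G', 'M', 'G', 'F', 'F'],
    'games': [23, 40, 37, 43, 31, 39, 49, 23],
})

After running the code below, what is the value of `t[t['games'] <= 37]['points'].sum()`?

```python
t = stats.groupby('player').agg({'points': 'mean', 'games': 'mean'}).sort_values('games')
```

112.5

group by player: mean(points), mean(games):
        points  games
player               
Amy       20.0   43.0
Ben       39.0   39.0
Eli       26.0   37.0
Ivy       25.0   31.5
Uma       18.0   31.0
Yui       43.5   36.0
sort by games:
        points  games
player               
Uma       18.0   31.0
Ivy       25.0   31.5
Yui       43.5   36.0
Eli       26.0   37.0
Ben       39.0   39.0
Amy       20.0   43.0
filter rows where games <= 37:
        points  games
player               
Uma       18.0   31.0
Ivy       25.0   31.5
Yui       43.5   36.0
Eli       26.0   37.0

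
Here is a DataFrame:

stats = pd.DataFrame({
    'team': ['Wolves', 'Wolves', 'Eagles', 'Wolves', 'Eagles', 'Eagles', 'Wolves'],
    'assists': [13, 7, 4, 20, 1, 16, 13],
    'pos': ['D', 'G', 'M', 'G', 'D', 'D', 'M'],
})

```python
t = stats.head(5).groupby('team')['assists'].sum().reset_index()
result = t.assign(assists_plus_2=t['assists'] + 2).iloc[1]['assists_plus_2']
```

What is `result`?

take first 5 rows:
     team  assists pos
0  Wolves       13   D
1  Wolves        7   G
2  Eagles        4   M
3  Wolves       20   G
4  Eagles        1   D
group by team, sum of assists:
team
Eagles     5
Wolves    40
Name: assists, dtype: int64
reset_index():
     team  assists
0  Eagles        5
1  Wolves       40
add column assists_plus_2 = t['assists'] + 2:
     team  assists  assists_plus_2
0  Eagles        5               7
1  Wolves       40              42
Reading off the value at position 1, column 'assists_plus_2', we get 42.

42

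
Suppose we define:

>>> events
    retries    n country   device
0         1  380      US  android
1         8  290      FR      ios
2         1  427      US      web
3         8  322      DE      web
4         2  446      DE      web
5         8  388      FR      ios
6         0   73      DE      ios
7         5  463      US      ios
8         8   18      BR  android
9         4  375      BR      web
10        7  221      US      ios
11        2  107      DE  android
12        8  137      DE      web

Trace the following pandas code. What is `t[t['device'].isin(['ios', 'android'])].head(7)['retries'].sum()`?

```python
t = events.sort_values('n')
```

sort by n:
    retries    n country   device
8         8   18      BR  android
6         0   73      DE      ios
11        2  107      DE  android
12        8  137      DE      web
10        7  221      US      ios
1         8  290      FR      ios
3         8  322      DE      web
9         4  375      BR      web
0         1  380      US  android
5         8  388      FR      ios
2         1  427      US      web
4         2  446      DE      web
7         5  463      US      ios
filter rows where device in ['ios', 'android']:
    retries    n country   device
8         8   18      BR  android
6         0   73      DE      ios
11        2  107      DE  android
10        7  221      US      ios
1         8  290      FR      ios
0         1  380      US  android
5         8  388      FR      ios
7         5  463      US      ios
take first 7 rows:
    retries    n country   device
8         8   18      BR  android
6         0   73      DE      ios
11        2  107      DE  android
10        7  221      US      ios
1         8  290      FR      ios
0         1  380      US  android
5         8  388      FR      ios
Finally, sum of column 'retries' = 34.

34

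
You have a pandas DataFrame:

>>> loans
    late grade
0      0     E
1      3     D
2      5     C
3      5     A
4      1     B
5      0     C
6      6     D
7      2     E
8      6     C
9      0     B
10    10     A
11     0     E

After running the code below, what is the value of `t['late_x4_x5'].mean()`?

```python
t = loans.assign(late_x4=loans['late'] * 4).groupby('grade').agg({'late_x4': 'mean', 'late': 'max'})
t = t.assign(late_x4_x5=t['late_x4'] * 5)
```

67.3333333333

add column late_x4 = loans['late'] * 4:
    late grade  late_x4
0      0     E        0
1      3     D       12
2      5     C       20
3      5     A       20
4      1     B        4
5      0     C        0
6      6     D       24
7      2     E        8
8      6     C       24
9      0     B        0
10    10     A       40
11     0     E        0
group by grade: mean(late_x4), max(late):
         late_x4  late
grade                 
A      30.000000    10
B       2.000000     1
C      14.666667     6
D      18.000000     6
E       2.666667     2
add column late_x4_x5 = t['late_x4'] * 5:
         late_x4  late  late_x4_x5
grade                             
A      30.000000    10  150.000000
B       2.000000     1   10.000000
C      14.666667     6   73.333333
D      18.000000     6   90.000000
E       2.666667     2   13.333333
Reading off the mean of column 'late_x4_x5', we get 67.3333333333.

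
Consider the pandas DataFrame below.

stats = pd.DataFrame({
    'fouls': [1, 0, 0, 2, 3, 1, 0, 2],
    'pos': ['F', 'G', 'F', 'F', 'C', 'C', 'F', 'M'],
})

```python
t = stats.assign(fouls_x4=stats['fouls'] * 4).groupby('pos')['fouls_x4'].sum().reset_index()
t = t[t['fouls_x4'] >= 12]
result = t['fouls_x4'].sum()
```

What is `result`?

add column fouls_x4 = stats['fouls'] * 4:
   fouls pos  fouls_x4
0      1   F         4
1      0   G         0
2      0   F         0
3      2   F         8
4      3   C        12
5      1   C         4
6      0   F         0
7      2   M         8
group by pos, sum of fouls_x4:
pos
C    16
F    12
G     0
M     8
Name: fouls_x4, dtype: int64
reset_index():
  pos  fouls_x4
0   C        16
1   F        12
2   G         0
3   M         8
filter rows where fouls_x4 >= 12:
  pos  fouls_x4
0   C        16
1   F        12
So sum() = 28.

28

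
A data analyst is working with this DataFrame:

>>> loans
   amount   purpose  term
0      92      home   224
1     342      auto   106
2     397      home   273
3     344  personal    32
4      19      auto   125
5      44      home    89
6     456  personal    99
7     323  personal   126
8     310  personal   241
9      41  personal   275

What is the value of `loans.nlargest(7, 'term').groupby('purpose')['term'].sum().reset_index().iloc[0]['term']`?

take 7 rows with largest term:
   amount   purpose  term
9      41  personal   275
2     397      home   273
8     310  personal   241
0      92      home   224
7     323  personal   126
4      19      auto   125
1     342      auto   106
group by purpose, sum of term:
purpose
auto        231
home        497
personal    642
Name: term, dtype: int64
reset_index():
    purpose  term
0      auto   231
1      home   497
2  personal   642

231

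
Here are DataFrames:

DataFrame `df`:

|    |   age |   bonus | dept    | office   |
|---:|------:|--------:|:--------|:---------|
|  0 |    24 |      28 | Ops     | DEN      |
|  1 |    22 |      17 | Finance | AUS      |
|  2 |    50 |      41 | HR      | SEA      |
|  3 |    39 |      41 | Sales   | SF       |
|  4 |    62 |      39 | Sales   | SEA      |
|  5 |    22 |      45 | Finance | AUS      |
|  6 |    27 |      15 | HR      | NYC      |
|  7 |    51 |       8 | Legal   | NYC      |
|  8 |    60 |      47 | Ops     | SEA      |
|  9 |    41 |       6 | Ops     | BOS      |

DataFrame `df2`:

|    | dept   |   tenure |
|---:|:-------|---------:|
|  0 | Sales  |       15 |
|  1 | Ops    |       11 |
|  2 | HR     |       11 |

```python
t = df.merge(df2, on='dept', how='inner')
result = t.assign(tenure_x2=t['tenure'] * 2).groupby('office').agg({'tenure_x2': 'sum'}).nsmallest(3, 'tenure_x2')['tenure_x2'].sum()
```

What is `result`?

merge on 'dept' (how='inner') → 7 rows:
   age  bonus   dept office  tenure
0   24     28    Ops    DEN      11
1   50     41     HR    SEA      11
2   39     41  Sales     SF      15
3   62     39  Sales    SEA      15
4   27     15     HR    NYC      11
5   60     47    Ops    SEA      11
6   41      6    Ops    BOS      11
add column tenure_x2 = t['tenure'] * 2:
   age  bonus   dept office  tenure  tenure_x2
0   24     28    Ops    DEN      11         22
1   50     41     HR    SEA      11         22
2   39     41  Sales     SF      15         30
3   62     39  Sales    SEA      15         30
4   27     15     HR    NYC      11         22
5   60     47    Ops    SEA      11         22
6   41      6    Ops    BOS      11         22
group by office, sum of tenure_x2:
        tenure_x2
office           
BOS            22
DEN            22
NYC            22
SEA            74
SF             30
take 3 rows with smallest tenure_x2:
        tenure_x2
office           
BOS            22
DEN            22
NYC            22

66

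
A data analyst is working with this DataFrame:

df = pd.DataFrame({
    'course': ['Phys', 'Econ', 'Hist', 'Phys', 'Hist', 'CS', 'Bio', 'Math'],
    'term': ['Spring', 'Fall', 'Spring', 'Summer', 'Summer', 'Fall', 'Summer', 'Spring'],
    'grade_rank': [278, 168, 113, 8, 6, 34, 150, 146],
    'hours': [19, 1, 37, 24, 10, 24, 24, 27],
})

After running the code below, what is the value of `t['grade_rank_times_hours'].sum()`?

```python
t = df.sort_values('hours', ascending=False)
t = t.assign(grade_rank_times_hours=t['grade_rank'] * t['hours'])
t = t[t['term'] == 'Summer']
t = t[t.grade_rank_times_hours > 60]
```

3792

sort by hours descending:
  course    term  grade_rank  hours
2   Hist  Spring         113     37
7   Math  Spring         146     27
3   Phys  Summer           8     24
5     CS    Fall          34     24
6    Bio  Summer         150     24
0   Phys  Spring         278     19
4   Hist  Summer           6     10
1   Econ    Fall         168      1
add column grade_rank_times_hours = t['grade_rank'] * t['hours']:
  course    term  grade_rank  hours  grade_rank_times_hours
2   Hist  Spring         113     37                    4181
7   Math  Spring         146     27                    3942
3   Phys  Summer           8     24                     192
5     CS    Fall          34     24                     816
6    Bio  Summer         150     24                    3600
0   Phys  Spring         278     19                    5282
4   Hist  Summer           6     10                      60
1   Econ    Fall         168      1                     168
filter rows where term == 'Summer':
  course    term  grade_rank  hours  grade_rank_times_hours
3   Phys  Summer           8     24                     192
6    Bio  Summer         150     24                    3600
4   Hist  Summer           6     10                      60
filter rows where grade_rank_times_hours > 60:
  course    term  grade_rank  hours  grade_rank_times_hours
3   Phys  Summer           8     24                     192
6    Bio  Summer         150     24                    3600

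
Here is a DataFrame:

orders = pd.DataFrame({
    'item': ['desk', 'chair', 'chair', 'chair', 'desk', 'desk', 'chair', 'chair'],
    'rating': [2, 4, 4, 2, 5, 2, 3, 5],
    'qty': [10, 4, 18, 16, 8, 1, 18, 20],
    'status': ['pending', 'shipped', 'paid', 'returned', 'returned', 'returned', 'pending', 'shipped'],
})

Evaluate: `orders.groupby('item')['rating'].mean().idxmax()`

group by item, mean of rating:
item
chair    3.6
desk     3.0
Name: rating, dtype: float64
Hence chair.

chair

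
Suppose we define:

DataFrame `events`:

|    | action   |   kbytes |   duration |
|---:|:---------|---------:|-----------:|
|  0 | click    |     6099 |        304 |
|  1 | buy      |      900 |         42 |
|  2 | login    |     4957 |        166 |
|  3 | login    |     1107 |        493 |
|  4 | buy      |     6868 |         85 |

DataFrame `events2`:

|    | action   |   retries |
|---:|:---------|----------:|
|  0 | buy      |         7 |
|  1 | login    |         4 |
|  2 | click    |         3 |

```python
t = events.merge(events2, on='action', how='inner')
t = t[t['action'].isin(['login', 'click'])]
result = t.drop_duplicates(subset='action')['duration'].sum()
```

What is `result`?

470

merge on 'action' (how='inner') → 5 rows:
  action  kbytes  duration  retries
0  click    6099       304        3
1    buy     900        42        7
2  login    4957       166        4
3  login    1107       493        4
4    buy    6868        85        7
filter rows where action in ['login', 'click']:
  action  kbytes  duration  retries
0  click    6099       304        3
2  login    4957       166        4
3  login    1107       493        4
drop duplicate action (keep=first):
  action  kbytes  duration  retries
0  click    6099       304        3
2  login    4957       166        4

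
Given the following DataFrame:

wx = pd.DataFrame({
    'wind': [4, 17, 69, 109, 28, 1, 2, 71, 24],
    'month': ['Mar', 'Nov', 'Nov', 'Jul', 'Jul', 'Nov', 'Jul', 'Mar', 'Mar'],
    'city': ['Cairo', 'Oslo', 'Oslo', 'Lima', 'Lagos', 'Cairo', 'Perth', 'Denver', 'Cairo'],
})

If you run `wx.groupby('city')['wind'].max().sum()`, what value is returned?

group by city, max of wind:
city
Cairo      24
Denver     71
Lagos      28
Lima      109
Oslo       69
Perth       2
Name: wind, dtype: int64
The sum of the resulting series is 303.

303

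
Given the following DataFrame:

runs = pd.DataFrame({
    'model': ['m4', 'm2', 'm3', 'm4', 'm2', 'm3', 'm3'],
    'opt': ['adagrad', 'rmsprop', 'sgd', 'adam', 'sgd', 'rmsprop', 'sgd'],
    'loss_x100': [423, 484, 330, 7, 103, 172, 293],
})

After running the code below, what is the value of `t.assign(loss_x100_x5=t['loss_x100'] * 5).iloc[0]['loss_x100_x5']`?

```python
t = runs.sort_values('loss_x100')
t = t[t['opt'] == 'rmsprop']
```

860

sort by loss_x100:
  model      opt  loss_x100
3    m4     adam          7
4    m2      sgd        103
5    m3  rmsprop        172
6    m3      sgd        293
2    m3      sgd        330
0    m4  adagrad        423
1    m2  rmsprop        484
filter rows where opt == 'rmsprop':
  model      opt  loss_x100
5    m3  rmsprop        172
1    m2  rmsprop        484
add column loss_x100_x5 = t['loss_x100'] * 5:
  model      opt  loss_x100  loss_x100_x5
5    m3  rmsprop        172           860
1    m2  rmsprop        484          2420
value at position 0, column 'loss_x100_x5' → 860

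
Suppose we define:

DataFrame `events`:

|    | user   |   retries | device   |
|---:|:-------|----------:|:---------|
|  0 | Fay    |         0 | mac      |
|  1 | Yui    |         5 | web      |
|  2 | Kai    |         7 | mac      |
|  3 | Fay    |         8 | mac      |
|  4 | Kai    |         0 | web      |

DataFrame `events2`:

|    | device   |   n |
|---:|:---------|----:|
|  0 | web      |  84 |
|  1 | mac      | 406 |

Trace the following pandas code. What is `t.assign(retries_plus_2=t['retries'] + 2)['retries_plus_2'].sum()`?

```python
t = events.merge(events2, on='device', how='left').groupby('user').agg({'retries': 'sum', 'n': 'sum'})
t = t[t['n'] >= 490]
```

19

merge on 'device' (how='left') → 5 rows:
  user  retries device    n
0  Fay        0    mac  406
1  Yui        5    web   84
2  Kai        7    mac  406
3  Fay        8    mac  406
4  Kai        0    web   84
group by user: sum(retries), sum(n):
      retries    n
user              
Fay         8  812
Kai         7  490
Yui         5   84
filter rows where n >= 490:
      retries    n
user              
Fay         8  812
Kai         7  490
add column retries_plus_2 = t['retries'] + 2:
      retries    n  retries_plus_2
user                              
Fay         8  812              10
Kai         7  490               9
Finally, sum of column 'retries_plus_2' = 19.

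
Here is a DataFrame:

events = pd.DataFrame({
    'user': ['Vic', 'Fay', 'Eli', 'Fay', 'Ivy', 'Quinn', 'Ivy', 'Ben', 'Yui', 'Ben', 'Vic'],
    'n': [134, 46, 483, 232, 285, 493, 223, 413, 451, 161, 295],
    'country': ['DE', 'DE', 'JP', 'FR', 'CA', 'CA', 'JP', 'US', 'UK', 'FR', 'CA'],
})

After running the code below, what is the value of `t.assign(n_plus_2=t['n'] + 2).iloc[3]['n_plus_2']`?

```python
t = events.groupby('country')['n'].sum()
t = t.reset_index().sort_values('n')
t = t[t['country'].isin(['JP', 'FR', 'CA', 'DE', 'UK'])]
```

708

group by country, sum of n:
country
CA    1073
DE     180
FR     393
JP     706
UK     451
US     413
Name: n, dtype: int64
reset_index():
  country     n
0      CA  1073
1      DE   180
2      FR   393
3      JP   706
4      UK   451
5      US   413
sort by n:
  country     n
1      DE   180
2      FR   393
5      US   413
4      UK   451
3      JP   706
0      CA  1073
filter rows where country in ['JP', 'FR', 'CA', 'DE', 'UK']:
  country     n
1      DE   180
2      FR   393
4      UK   451
3      JP   706
0      CA  1073
add column n_plus_2 = t['n'] + 2:
  country     n  n_plus_2
1      DE   180       182
2      FR   393       395
4      UK   451       453
3      JP   706       708
0      CA  1073      1075
Then the value at position 3, column 'n_plus_2': 708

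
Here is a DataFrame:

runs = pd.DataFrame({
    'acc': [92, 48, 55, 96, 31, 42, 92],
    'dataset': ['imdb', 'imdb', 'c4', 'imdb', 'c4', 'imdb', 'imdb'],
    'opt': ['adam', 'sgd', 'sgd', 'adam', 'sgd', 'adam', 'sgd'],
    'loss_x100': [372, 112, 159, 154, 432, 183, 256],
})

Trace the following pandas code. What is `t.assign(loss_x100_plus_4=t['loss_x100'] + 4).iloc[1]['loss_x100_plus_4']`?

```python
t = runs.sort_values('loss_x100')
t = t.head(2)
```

158

sort by loss_x100:
   acc dataset   opt  loss_x100
1   48    imdb   sgd        112
3   96    imdb  adam        154
2   55      c4   sgd        159
5   42    imdb  adam        183
6   92    imdb   sgd        256
0   92    imdb  adam        372
4   31      c4   sgd        432
take first 2 rows:
   acc dataset   opt  loss_x100
1   48    imdb   sgd        112
3   96    imdb  adam        154
add column loss_x100_plus_4 = t['loss_x100'] + 4:
   acc dataset   opt  loss_x100  loss_x100_plus_4
1   48    imdb   sgd        112               116
3   96    imdb  adam        154               158
Hence 158.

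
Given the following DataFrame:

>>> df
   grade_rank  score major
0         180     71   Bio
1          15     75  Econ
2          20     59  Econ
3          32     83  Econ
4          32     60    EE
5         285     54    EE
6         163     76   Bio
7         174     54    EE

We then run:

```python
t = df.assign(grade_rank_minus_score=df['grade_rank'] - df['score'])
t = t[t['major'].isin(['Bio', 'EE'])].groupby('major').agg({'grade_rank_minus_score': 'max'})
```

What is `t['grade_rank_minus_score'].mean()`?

add column grade_rank_minus_score = df['grade_rank'] - df['score']:
   grade_rank  score major  grade_rank_minus_score
0         180     71   Bio                     109
1          15     75  Econ                     -60
2          20     59  Econ                     -39
3          32     83  Econ                     -51
4          32     60    EE                     -28
5         285     54    EE                     231
6         163     76   Bio                      87
7         174     54    EE                     120
filter rows where major in ['Bio', 'EE']:
   grade_rank  score major  grade_rank_minus_score
0         180     71   Bio                     109
4          32     60    EE                     -28
5         285     54    EE                     231
6         163     76   Bio                      87
7         174     54    EE                     120
group by major, max of grade_rank_minus_score:
       grade_rank_minus_score
major                        
Bio                       109
EE                        231
Hence 170.0.

170.0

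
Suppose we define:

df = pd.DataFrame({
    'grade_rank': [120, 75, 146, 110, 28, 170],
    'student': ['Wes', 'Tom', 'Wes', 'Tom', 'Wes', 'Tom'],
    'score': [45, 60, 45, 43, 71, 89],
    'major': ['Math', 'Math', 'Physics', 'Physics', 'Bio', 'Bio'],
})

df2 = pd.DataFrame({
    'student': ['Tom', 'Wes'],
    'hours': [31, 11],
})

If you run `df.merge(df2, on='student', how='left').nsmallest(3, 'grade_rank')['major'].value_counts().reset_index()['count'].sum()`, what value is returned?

3

merge on 'student' (how='left') → 6 rows:
   grade_rank student  score    major  hours
0         120     Wes     45     Math     11
1          75     Tom     60     Math     31
2         146     Wes     45  Physics     11
3         110     Tom     43  Physics     31
4          28     Wes     71      Bio     11
5         170     Tom     89      Bio     31
take 3 rows with smallest grade_rank:
   grade_rank student  score    major  hours
4          28     Wes     71      Bio     11
1          75     Tom     60     Math     31
3         110     Tom     43  Physics     31
value_counts of major:
major
Bio        1
Math       1
Physics    1
Name: count, dtype: int64
reset_index():
     major  count
0      Bio      1
1     Math      1
2  Physics      1
The sum of column 'count' is 3.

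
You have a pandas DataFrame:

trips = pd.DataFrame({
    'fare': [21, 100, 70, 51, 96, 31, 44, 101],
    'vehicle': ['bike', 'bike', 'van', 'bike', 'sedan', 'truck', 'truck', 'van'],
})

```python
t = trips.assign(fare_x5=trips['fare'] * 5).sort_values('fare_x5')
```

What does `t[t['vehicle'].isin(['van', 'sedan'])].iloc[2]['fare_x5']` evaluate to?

add column fare_x5 = trips['fare'] * 5:
   fare vehicle  fare_x5
0    21    bike      105
1   100    bike      500
2    70     van      350
3    51    bike      255
4    96   sedan      480
5    31   truck      155
6    44   truck      220
7   101     van      505
sort by fare_x5:
   fare vehicle  fare_x5
0    21    bike      105
5    31   truck      155
6    44   truck      220
3    51    bike      255
2    70     van      350
4    96   sedan      480
1   100    bike      500
7   101     van      505
filter rows where vehicle in ['van', 'sedan']:
   fare vehicle  fare_x5
2    70     van      350
4    96   sedan      480
7   101     van      505
Finally, value at position 2, column 'fare_x5' = 505.

505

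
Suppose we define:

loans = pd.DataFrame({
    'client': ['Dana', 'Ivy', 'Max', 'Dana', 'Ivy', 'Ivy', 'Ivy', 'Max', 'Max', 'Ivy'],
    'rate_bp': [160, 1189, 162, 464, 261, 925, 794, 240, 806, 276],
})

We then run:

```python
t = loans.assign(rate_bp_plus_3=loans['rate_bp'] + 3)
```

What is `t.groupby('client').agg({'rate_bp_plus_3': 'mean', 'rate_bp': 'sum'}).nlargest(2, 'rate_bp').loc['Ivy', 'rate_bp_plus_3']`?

692.0

add column rate_bp_plus_3 = loans['rate_bp'] + 3:
  client  rate_bp  rate_bp_plus_3
0   Dana      160             163
1    Ivy     1189            1192
2    Max      162             165
3   Dana      464             467
4    Ivy      261             264
5    Ivy      925             928
6    Ivy      794             797
7    Max      240             243
8    Max      806             809
9    Ivy      276             279
group by client: mean(rate_bp_plus_3), sum(rate_bp):
        rate_bp_plus_3  rate_bp
client                         
Dana        315.000000      624
Ivy         692.000000     3445
Max         405.666667     1208
take 2 rows with largest rate_bp:
        rate_bp_plus_3  rate_bp
client                         
Ivy         692.000000     3445
Max         405.666667     1208
Taking the value at row 'Ivy', column 'rate_bp_plus_3' gives 692.0.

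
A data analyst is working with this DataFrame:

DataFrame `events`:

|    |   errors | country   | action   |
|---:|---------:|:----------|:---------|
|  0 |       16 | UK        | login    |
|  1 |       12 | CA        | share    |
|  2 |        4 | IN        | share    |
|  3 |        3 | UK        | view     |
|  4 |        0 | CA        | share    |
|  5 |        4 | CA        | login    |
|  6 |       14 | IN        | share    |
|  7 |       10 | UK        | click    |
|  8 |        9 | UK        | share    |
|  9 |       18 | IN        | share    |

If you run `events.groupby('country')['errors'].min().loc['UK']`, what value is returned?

3

group by country, min of errors:
country
CA    0
IN    4
UK    3
Name: errors, dtype: int64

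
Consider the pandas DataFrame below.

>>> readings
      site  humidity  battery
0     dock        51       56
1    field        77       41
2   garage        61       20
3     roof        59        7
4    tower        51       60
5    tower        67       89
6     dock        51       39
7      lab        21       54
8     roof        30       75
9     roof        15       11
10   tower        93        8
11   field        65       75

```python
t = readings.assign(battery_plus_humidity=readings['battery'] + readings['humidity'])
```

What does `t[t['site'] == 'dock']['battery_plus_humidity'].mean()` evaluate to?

98.5

add column battery_plus_humidity = readings['battery'] + readings['humidity']:
      site  humidity  battery  battery_plus_humidity
0     dock        51       56                    107
1    field        77       41                    118
2   garage        61       20                     81
3     roof        59        7                     66
4    tower        51       60                    111
5    tower        67       89                    156
6     dock        51       39                     90
7      lab        21       54                     75
8     roof        30       75                    105
9     roof        15       11                     26
10   tower        93        8                    101
11   field        65       75                    140
filter rows where site == 'dock':
   site  humidity  battery  battery_plus_humidity
0  dock        51       56                    107
6  dock        51       39                     90
Taking the mean of column 'battery_plus_humidity' gives 98.5.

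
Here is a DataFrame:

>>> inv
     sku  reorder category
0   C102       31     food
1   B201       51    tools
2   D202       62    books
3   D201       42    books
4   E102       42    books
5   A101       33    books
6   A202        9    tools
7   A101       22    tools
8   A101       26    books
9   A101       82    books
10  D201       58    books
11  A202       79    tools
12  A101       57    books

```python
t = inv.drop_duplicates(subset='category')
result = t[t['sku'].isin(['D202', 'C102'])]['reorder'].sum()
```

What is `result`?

93

drop duplicate category (keep=first):
    sku  reorder category
0  C102       31     food
1  B201       51    tools
2  D202       62    books
filter rows where sku in ['D202', 'C102']:
    sku  reorder category
0  C102       31     food
2  D202       62    books
The sum of column 'reorder' is 93.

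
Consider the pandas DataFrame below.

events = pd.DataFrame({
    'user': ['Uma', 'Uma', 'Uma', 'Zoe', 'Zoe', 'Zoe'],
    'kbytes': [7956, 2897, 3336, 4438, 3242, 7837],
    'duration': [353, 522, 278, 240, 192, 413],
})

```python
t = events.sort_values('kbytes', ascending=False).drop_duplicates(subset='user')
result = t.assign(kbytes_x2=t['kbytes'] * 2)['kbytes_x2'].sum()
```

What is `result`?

sort by kbytes descending:
  user  kbytes  duration
0  Uma    7956       353
5  Zoe    7837       413
3  Zoe    4438       240
2  Uma    3336       278
4  Zoe    3242       192
1  Uma    2897       522
drop duplicate user (keep=first):
  user  kbytes  duration
0  Uma    7956       353
5  Zoe    7837       413
add column kbytes_x2 = t['kbytes'] * 2:
  user  kbytes  duration  kbytes_x2
0  Uma    7956       353      15912
5  Zoe    7837       413      15674

31586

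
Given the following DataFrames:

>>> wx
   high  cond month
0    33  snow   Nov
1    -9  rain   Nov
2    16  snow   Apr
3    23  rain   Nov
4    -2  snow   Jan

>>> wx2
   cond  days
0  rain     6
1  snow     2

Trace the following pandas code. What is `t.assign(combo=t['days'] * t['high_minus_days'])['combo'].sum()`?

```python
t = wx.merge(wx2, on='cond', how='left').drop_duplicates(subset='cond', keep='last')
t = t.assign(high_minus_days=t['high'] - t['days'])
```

merge on 'cond' (how='left') → 5 rows:
   high  cond month  days
0    33  snow   Nov     2
1    -9  rain   Nov     6
2    16  snow   Apr     2
3    23  rain   Nov     6
4    -2  snow   Jan     2
drop duplicate cond (keep=last):
   high  cond month  days
3    23  rain   Nov     6
4    -2  snow   Jan     2
add column high_minus_days = t['high'] - t['days']:
   high  cond month  days  high_minus_days
3    23  rain   Nov     6               17
4    -2  snow   Jan     2               -4
add column combo = t['days'] * t['high_minus_days']:
   high  cond month  days  high_minus_days  combo
3    23  rain   Nov     6               17    102
4    -2  snow   Jan     2               -4     -8
Hence 94.

94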